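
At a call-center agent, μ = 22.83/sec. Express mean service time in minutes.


Mean service time = 1/μ = 1/22.83 second = 0.04380 second
In minutes: 0.04380 × 0.0166667 = 0.0007300 min

Final: 0.0007300 min


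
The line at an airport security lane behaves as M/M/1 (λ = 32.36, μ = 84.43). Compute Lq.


ρ = 32.36/84.43 = 0.3833
Lq = ρ²/(1−ρ) = 0.1469/0.6167 = 0.2382

Final: 0.2382


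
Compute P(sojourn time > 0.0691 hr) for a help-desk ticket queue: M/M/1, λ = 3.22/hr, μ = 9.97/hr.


W ~ Exponential(μ−λ) for M/M/1.
μ − λ = 9.97 − 3.22 = 6.7500
P(W > t) = e^{−(μ−λ)t} = e^{−0.4664} = 0.627241

Final: 0.627241


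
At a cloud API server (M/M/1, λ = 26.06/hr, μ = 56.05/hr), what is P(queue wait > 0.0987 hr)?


ρ = 26.06/56.05 = 0.4649
P(Wq > t) = ρ·e^{−(μ−λ)t} = 0.4649·e^{−2.9600}
= 0.4649·0.051818 = 0.024092

Final: 0.024092


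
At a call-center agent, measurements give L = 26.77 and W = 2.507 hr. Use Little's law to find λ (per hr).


λ = L/W = 26.77/2.507 = 10.6781 /hr

Final: 10.6781 /hr


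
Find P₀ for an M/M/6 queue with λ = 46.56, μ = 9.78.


a = λ/μ = 46.56/9.78 = 4.7607; ρ = a/c = 0.7935
Σ_{k=0}^{5} a^k/k! (terms k=0..5) = 1.00000 + 4.76074 + 11.33230 + 17.98337 + 21.40352 + 20.37930 = 76.85924
Tail: a^6/(6!(1−ρ)) = 11642.45857/(720·0.2065) = 78.28881
P₀ = 1/(76.85924 + 78.28881) = 1/155.14805 = 0.006445

Final: 0.006445


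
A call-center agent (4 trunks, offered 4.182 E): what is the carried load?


B(4,4.182) = 0.327952 (Erlang-B)
Carried load = a(1 − B) = 4.182·(1 − 0.327952) = 4.182·0.672048 = 2.8105 E

Final: 2.8105 Erlangs


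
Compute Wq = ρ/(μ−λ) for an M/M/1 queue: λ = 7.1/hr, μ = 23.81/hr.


ρ = 7.1/23.81 = 0.2982
Wq = ρ/(μ−λ) = 0.2982/(23.81 − 7.1) = 0.2982/16.71 = 0.01785 hr

Final: 0.01785 hr


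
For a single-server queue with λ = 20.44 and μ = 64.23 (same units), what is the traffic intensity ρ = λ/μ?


ρ = λ/μ = 20.44/64.23 = 0.3182

Final: 0.3182


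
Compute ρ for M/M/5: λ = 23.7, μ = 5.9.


ρ = λ/(cμ) = 23.7/(5·5.9) = 23.7/29.50 = 0.8034

Final: 0.8034


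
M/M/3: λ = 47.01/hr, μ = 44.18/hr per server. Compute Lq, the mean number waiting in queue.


a = λ/μ = 1.0641; ρ = a/3 = 0.3547
P₀ = 0.339984
Lq = P₀·a^c·ρ / (c!·(1−ρ)²) = 0.339984·1.20474·0.3547/(6·0.41643)
= 0.05814

Final: 0.05814


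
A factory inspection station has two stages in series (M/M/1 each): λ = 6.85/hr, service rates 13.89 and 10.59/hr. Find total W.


Each node sees arrival rate λ = 6.85/hr (tandem ⇒ throughput preserved).
W₁ = 1/(μ₁−λ) = 1/(13.89−6.85) = 0.14205 hr
W₂ = 1/(μ₂−λ) = 1/(10.59−6.85) = 0.26738 hr
W_total = W₁ + W₂ = 0.14205 + 0.26738 = 0.40943 hr

Final: 0.40943 hr


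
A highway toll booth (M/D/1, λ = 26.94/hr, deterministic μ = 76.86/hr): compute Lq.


ρ = 26.94/76.86 = 0.3505
M/D/1: Lq = ρ²/(2(1−ρ)) = 0.1229/(2·0.6495) = 0.09458

Final: 0.09458


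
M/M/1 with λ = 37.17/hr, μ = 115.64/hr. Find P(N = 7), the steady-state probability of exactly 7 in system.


ρ = 37.17/115.64 = 0.3214
P_n = (1−ρ)·ρ^n = (1 − 0.3214)·0.3214^7 = 0.6786·0.0003545 = 0.0002405

Final: 0.0002405


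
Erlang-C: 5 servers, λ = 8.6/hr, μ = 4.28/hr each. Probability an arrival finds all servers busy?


a = λ/μ = 2.0093; ρ = a/5 = 0.4019
P₀ = 0.133054 (from M/M/c formula)
C(c,a) = [a^c/(c!(1−ρ))]·P₀ = [32.75468/(120·0.5981)]·0.133054
= 0.45635·0.133054 = 0.060719

Final: 0.060719


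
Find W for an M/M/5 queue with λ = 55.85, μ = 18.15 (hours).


a = 3.0771; ρ = 0.6154; P₀ = 0.042769
Lq = P₀·a^c·ρ/(c!(1−ρ)²) = 0.40916
Wq = Lq/λ = 0.40916/55.85 = 0.007326 hr
W = Wq + 1/μ = 0.007326 + 0.05510 = 0.06242 hr

Final: 0.06242 hr


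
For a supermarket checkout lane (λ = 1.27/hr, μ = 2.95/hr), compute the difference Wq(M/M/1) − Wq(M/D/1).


ρ = 1.27/2.95 = 0.4305
Wq(M/M/1) = ρ/(μ−λ) = 0.4305/1.68 = 0.25626 hr
Wq(M/D/1) = ρ/(2(μ−λ)) = 0.12813 hr
Savings = 0.25626 − 0.12813 = 0.12813 hr

Final: 0.12813 hr


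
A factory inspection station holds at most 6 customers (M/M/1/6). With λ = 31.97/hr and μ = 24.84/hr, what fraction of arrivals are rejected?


ρ = λ/μ = 31.97/24.84 = 1.2870
P_K = (1−ρ)ρ^K/(1−ρ^(K+1)) = (-0.2870·4.545130)/(1 − 5.849750)
= -1.304621/-4.849750 = 0.269008

Final: 0.269008


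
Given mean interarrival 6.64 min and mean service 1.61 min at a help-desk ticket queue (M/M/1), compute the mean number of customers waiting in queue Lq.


λ = 60/6.64 = 9.0361 /hr
μ = 60/1.61 = 37.2671 /hr
ρ = λ/μ = 9.0361/37.2671 = 0.2425
Lq = ρ²/(1−ρ) = 0.05879/0.7575 = 0.07761

Final: 0.07761


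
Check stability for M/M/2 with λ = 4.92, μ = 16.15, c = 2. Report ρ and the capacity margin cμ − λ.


Total capacity cμ = 2·16.15 = 32.30/hr
ρ = λ/(cμ) = 4.92/32.30 = 0.1523
Stable ⇔ ρ < 1: YES
Spare capacity = cμ − λ = 32.30 − 4.92 = 27.38/hr

Final: ρ = 0.1523; stable; margin = 27.38/hr


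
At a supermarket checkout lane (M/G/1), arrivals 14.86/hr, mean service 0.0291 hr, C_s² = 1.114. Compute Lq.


ρ = λ·E[S] = 14.86·0.0291 = 0.4324
Lq = ρ²(1+C_s²)/(2(1−ρ)) = 0.1870·(1+1.114)/(2·0.5676)
= 0.1870·2.1140/1.1351 = 0.34824

Final: 0.34824


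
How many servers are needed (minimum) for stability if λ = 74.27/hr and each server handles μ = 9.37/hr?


Stability requires cμ > λ ⇔ c > λ/μ.
λ/μ = 74.27/9.37 = 7.9264
Minimum integer c = ⌊7.9264⌋ + 1 = 8
Check: 8·9.37 = 74.96 > 74.27, while 7·9.37 = 65.59 ≤ 74.27

Final: 8 servers


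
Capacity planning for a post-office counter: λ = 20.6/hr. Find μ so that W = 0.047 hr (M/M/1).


W = 1/(μ−λ) ⇒ μ − λ = 1/W = 1/0.047 = 21.2766
μ = λ + 1/W = 20.6 + 21.2766 = 41.8766 per hr

Final: 41.8766 /hr


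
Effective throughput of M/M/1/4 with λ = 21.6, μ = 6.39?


ρ = 3.3803; P_K = (1−ρ)ρ^4/(1−ρ^5) = 0.705766
λ_eff = λ(1 − P_K) = 21.6·(1 − 0.705766) = 21.6·0.294234 = 6.3555 /hr

Final: 6.3555 /hr


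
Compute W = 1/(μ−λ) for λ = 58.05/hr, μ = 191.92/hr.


W = 1/(μ−λ) = 1/(191.92 − 58.05) = 1/133.87 = 0.007470 hr

Final: 0.007470 hr


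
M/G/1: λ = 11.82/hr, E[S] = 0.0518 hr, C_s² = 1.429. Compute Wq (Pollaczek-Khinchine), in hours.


ρ = λ·E[S] = 11.82·0.0518 = 0.6123
E[S²] = E[S]²(1+C_s²) = 0.0518²·(1+1.429) = 0.006518
Wq = λ·E[S²]/(2(1−ρ)) = 11.82·0.006518/(2·0.3877) = 0.09935 hr

Final: 0.09935 hr


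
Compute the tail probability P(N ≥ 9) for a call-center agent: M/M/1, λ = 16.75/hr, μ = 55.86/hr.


ρ = 16.75/55.86 = 0.2999
P(N ≥ n) = ρ^n = 0.2999^9 = 0.00001960

Final: 0.00001960


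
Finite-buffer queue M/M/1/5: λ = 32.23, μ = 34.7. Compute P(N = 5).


ρ = λ/μ = 32.23/34.7 = 0.9288
P_K = (1−ρ)ρ^K/(1−ρ^(K+1)) = (0.07118·0.691280)/(1 − 0.642074)
= 0.049206/0.357926 = 0.137476

Final: 0.137476


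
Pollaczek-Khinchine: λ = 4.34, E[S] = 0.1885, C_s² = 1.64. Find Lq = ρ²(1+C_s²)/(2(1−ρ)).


ρ = λ·E[S] = 4.34·0.1885 = 0.8181
Lq = ρ²(1+C_s²)/(2(1−ρ)) = 0.6693·(1+1.64)/(2·0.1819)
= 0.6693·2.6400/0.3638 = 4.85646

Final: 4.85646


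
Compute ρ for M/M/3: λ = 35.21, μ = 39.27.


ρ = λ/(cμ) = 35.21/(3·39.27) = 35.21/117.81 = 0.2989

Final: 0.2989


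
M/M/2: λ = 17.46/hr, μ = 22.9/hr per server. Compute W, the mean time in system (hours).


a = 0.7624; ρ = 0.3812; P₀ = 0.447992
Lq = P₀·a^c·ρ/(c!(1−ρ)²) = 0.12965
Wq = Lq/λ = 0.12965/17.46 = 0.007425 hr
W = Wq + 1/μ = 0.007425 + 0.04367 = 0.05109 hr

Final: 0.05109 hr


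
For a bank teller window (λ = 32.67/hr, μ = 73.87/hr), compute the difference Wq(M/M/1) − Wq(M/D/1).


ρ = 32.67/73.87 = 0.4423
Wq(M/M/1) = ρ/(μ−λ) = 0.4423/41.20 = 0.01073 hr
Wq(M/D/1) = ρ/(2(μ−λ)) = 0.005367 hr
Savings = 0.01073 − 0.005367 = 0.005367 hr

Final: 0.005367 hr


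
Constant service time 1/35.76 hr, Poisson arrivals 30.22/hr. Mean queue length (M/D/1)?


ρ = 30.22/35.76 = 0.8451
M/D/1: Lq = ρ²/(2(1−ρ)) = 0.7142/(2·0.1549) = 2.30490

Final: 2.30490


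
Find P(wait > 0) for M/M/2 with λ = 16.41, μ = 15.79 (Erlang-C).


a = λ/μ = 1.0393; ρ = a/2 = 0.5196
P₀ = 0.316108 (from M/M/c formula)
C(c,a) = [a^c/(c!(1−ρ))]·P₀ = [1.08007/(2·0.4804)]·0.316108
= 1.12422·0.316108 = 0.355373

Final: 0.355373


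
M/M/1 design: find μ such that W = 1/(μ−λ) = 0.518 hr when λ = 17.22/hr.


W = 1/(μ−λ) ⇒ μ − λ = 1/W = 1/0.518 = 1.9305
μ = λ + 1/W = 17.22 + 1.9305 = 19.1505 per hr

Final: 19.1505 /hr


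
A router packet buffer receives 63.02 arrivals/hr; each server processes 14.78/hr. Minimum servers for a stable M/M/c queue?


Stability requires cμ > λ ⇔ c > λ/μ.
λ/μ = 63.02/14.78 = 4.2639
Minimum integer c = ⌊4.2639⌋ + 1 = 5
Check: 5·14.78 = 73.90 > 63.02, while 4·14.78 = 59.12 ≤ 63.02

Final: 5 servers


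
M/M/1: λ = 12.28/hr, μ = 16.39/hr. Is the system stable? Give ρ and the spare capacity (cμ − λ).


Total capacity cμ = 1·16.39 = 16.39/hr
ρ = λ/(cμ) = 12.28/16.39 = 0.7492
Stable ⇔ ρ < 1: YES
Spare capacity = cμ − λ = 16.39 − 12.28 = 4.11/hr

Final: ρ = 0.7492; stable; margin = 4.11/hr


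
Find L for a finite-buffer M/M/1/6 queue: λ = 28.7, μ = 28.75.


ρ = 28.7/28.75 = 0.9983
L = ρ[1 − (K+1)ρ^K + Kρ^(K+1)] / [(1−ρ)(1−ρ^(K+1))]
Numerator: 0.9983·(1 − 7·0.989610 + 6·0.987889) = 0.00006304
Denominator: (0.001739)·(0.012111) = 0.00002106
L = 0.00006304/0.00002106 = 2.9930

Final: 2.9930


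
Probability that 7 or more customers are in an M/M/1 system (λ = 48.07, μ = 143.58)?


ρ = 48.07/143.58 = 0.3348
P(N ≥ n) = ρ^n = 0.3348^7 = 0.0004715

Final: 0.0004715


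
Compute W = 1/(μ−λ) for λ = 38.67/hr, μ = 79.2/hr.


W = 1/(μ−λ) = 1/(79.2 − 38.67) = 1/40.53 = 0.02467 hr

Final: 0.02467 hr


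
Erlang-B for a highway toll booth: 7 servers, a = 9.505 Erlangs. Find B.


B(c,a) = (a^c/c!) / Σ_{k=0}^{c} a^k/k!
a^7/7! = 1390.702745
Σ terms (k=0..7): 1.00000 + 9.50500 + 45.17251 + 143.12158 + 340.09265 + 646.51612 + 1024.18929 + 1390.70275 = 3600.299897
B = 1390.702745/3600.299897 = 0.386274

Final: 0.386274


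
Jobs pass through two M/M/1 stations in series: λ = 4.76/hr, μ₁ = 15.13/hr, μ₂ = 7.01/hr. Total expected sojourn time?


Each node sees arrival rate λ = 4.76/hr (tandem ⇒ throughput preserved).
W₁ = 1/(μ₁−λ) = 1/(15.13−4.76) = 0.09643 hr
W₂ = 1/(μ₂−λ) = 1/(7.01−4.76) = 0.44444 hr
W_total = W₁ + W₂ = 0.09643 + 0.44444 = 0.54088 hr

Final: 0.54088 hr


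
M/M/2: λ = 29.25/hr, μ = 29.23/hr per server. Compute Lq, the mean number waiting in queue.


a = λ/μ = 1.0007; ρ = a/2 = 0.5003
P₀ = 0.333029
Lq = P₀·a^c·ρ / (c!·(1−ρ)²) = 0.333029·1.00137·0.5003/(2·0.24966)
= 0.33417

Final: 0.33417


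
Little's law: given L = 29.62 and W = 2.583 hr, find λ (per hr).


λ = L/W = 29.62/2.583 = 11.4673 /hr

Final: 11.4673 /hr


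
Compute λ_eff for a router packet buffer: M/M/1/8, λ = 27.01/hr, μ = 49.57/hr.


ρ = 0.5449; P_K = (1−ρ)ρ^8/(1−ρ^9) = 0.003551
λ_eff = λ(1 − P_K) = 27.01·(1 − 0.003551) = 27.01·0.996449 = 26.9141 /hr

Final: 26.9141 /hr


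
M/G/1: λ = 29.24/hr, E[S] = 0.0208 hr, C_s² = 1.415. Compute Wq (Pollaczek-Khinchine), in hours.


ρ = λ·E[S] = 29.24·0.0208 = 0.6082
E[S²] = E[S]²(1+C_s²) = 0.0208²·(1+1.415) = 0.001045
Wq = λ·E[S²]/(2(1−ρ)) = 29.24·0.001045/(2·0.3918) = 0.03899 hr

Final: 0.03899 hr


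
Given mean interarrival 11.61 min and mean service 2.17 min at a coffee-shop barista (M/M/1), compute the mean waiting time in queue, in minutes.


λ = 60/11.61 = 5.1680 /hr
μ = 60/2.17 = 27.6498 /hr
ρ = λ/μ = 5.1680/27.6498 = 0.1869
Wq = ρ/(μ−λ) = 0.1869/(27.6498−5.1680) = 0.008314 hr
In minutes: 0.008314·60 = 0.4988 min

Final: 0.4988 min


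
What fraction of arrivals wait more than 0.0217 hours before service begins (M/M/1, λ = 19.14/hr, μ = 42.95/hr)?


ρ = 19.14/42.95 = 0.4456
P(Wq > t) = ρ·e^{−(μ−λ)t} = 0.4456·e^{−0.5167}
= 0.4456·0.596499 = 0.265821

Final: 0.265821


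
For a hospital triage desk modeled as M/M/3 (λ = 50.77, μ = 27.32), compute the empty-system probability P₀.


a = λ/μ = 50.77/27.32 = 1.8583; ρ = a/c = 0.6194
Σ_{k=0}^{2} a^k/k! (terms k=0..2) = 1.00000 + 1.85835 + 1.72672 = 4.58507
Tail: a^3/(3!(1−ρ)) = 6.41770/(6·0.3806) = 2.81070
P₀ = 1/(4.58507 + 2.81070) = 1/7.39577 = 0.135212

Final: 0.135212


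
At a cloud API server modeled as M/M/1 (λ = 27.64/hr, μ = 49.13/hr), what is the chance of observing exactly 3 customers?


ρ = 27.64/49.13 = 0.5626
P_n = (1−ρ)·ρ^n = (1 − 0.5626)·0.5626^3 = 0.4374·0.178063 = 0.077887

Final: 0.077887


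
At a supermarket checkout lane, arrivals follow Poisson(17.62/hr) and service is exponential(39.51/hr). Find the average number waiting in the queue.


ρ = 17.62/39.51 = 0.4460
Lq = ρ²/(1−ρ) = 0.1989/0.5540 = 0.3590

Final: 0.3590


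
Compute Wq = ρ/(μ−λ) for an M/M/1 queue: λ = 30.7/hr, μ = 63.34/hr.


ρ = 30.7/63.34 = 0.4847
Wq = ρ/(μ−λ) = 0.4847/(63.34 − 30.7) = 0.4847/32.64 = 0.01485 hr

Final: 0.01485 hr


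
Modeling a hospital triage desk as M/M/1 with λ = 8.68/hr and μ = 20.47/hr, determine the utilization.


ρ = λ/μ = 8.68/20.47 = 0.4240

Final: 0.4240


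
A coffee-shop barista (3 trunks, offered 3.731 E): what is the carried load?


B(3,3.731) = 0.425419 (Erlang-B)
Carried load = a(1 − B) = 3.731·(1 − 0.425419) = 3.731·0.574581 = 2.1438 E

Final: 2.1438 Erlangs


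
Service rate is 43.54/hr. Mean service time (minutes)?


Mean service time = 1/μ = 1/43.54 hour = 0.02297 hour
In minutes: 0.02297 × 60 = 1.3780 min

Final: 1.3780 min


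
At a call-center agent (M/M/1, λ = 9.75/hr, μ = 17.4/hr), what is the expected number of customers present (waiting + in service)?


ρ = λ/μ = 9.75/17.4 = 0.5603
L = ρ/(1−ρ) = 0.5603/(1 − 0.5603) = 0.5603/0.4397 = 1.2745

Final: 1.2745


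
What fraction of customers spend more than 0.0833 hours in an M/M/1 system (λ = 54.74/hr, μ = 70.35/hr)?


W ~ Exponential(μ−λ) for M/M/1.
μ − λ = 70.35 − 54.74 = 15.6100
P(W > t) = e^{−(μ−λ)t} = e^{−1.3003} = 0.272447

Final: 0.272447


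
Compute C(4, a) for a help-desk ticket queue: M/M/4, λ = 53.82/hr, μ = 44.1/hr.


a = λ/μ = 1.2204; ρ = a/4 = 0.3051
P₀ = 0.294026 (from M/M/c formula)
C(c,a) = [a^c/(c!(1−ρ))]·P₀ = [2.21830/(24·0.6949)]·0.294026
= 0.13301·0.294026 = 0.039109

Final: 0.039109


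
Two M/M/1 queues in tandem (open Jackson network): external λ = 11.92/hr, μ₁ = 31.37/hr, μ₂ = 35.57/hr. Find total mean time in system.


Each node sees arrival rate λ = 11.92/hr (tandem ⇒ throughput preserved).
W₁ = 1/(μ₁−λ) = 1/(31.37−11.92) = 0.05141 hr
W₂ = 1/(μ₂−λ) = 1/(35.57−11.92) = 0.04228 hr
W_total = W₁ + W₂ = 0.05141 + 0.04228 = 0.09370 hr

Final: 0.09370 hr


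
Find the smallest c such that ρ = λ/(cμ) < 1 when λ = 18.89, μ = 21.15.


Stability requires cμ > λ ⇔ c > λ/μ.
λ/μ = 18.89/21.15 = 0.8931
Minimum integer c = ⌊0.8931⌋ + 1 = 1
Check: 1·21.15 = 21.15 > 18.89, while 0·21.15 = 0.00 ≤ 18.89

Final: 1 servers


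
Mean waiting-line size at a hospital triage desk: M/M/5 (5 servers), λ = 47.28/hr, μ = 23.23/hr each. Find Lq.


a = λ/μ = 2.0353; ρ = a/5 = 0.4071
P₀ = 0.129575
Lq = P₀·a^c·ρ / (c!·(1−ρ)²) = 0.129575·34.92539·0.4071/(120·0.35158)
= 0.04366

Final: 0.04366


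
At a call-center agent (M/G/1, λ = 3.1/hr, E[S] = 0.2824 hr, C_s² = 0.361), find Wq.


ρ = λ·E[S] = 3.1·0.2824 = 0.8754
E[S²] = E[S]²(1+C_s²) = 0.2824²·(1+0.361) = 0.108539
Wq = λ·E[S²]/(2(1−ρ)) = 3.1·0.108539/(2·0.1246) = 1.35064 hr

Final: 1.35064 hr


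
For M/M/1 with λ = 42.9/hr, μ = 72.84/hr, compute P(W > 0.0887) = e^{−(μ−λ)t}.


W ~ Exponential(μ−λ) for M/M/1.
μ − λ = 72.84 − 42.9 = 29.9400
P(W > t) = e^{−(μ−λ)t} = e^{−2.6557} = 0.070251

Final: 0.070251


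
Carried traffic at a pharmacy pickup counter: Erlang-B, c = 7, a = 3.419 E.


B(7,3.419) = 0.036345 (Erlang-B)
Carried load = a(1 − B) = 3.419·(1 − 0.036345) = 3.419·0.963655 = 3.2947 E

Final: 3.2947 Erlangs


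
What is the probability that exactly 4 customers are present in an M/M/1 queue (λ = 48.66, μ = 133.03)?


ρ = 48.66/133.03 = 0.3658
P_n = (1−ρ)·ρ^n = (1 − 0.3658)·0.3658^4 = 0.6342·0.017902 = 0.011353

Final: 0.011353


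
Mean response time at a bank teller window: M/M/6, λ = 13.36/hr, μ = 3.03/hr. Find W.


a = 4.4092; ρ = 0.7349; P₀ = 0.010251
Lq = P₀·a^c·ρ/(c!(1−ρ)²) = 1.09380
Wq = Lq/λ = 1.09380/13.36 = 0.08187 hr
W = Wq + 1/μ = 0.08187 + 0.33003 = 0.41190 hr

Final: 0.41190 hr


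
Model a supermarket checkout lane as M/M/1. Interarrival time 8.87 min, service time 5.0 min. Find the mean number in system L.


λ = 60/8.87 = 6.7644 /hr
μ = 60/5.0 = 12.0000 /hr
ρ = λ/μ = 6.7644/12.0000 = 0.5637
L = ρ/(1−ρ) = 0.5637/0.4363 = 1.2920

Final: 1.2920


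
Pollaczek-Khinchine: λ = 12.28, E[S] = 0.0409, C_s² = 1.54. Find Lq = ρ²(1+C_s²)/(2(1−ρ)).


ρ = λ·E[S] = 12.28·0.0409 = 0.5023
Lq = ρ²(1+C_s²)/(2(1−ρ)) = 0.2523·(1+1.54)/(2·0.4977)
= 0.2523·2.5400/0.9955 = 0.64363

Final: 0.64363


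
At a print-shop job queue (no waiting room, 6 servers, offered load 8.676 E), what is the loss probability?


B(c,a) = (a^c/c!) / Σ_{k=0}^{c} a^k/k!
a^6/6! = 592.358689
Σ terms (k=0..6): 1.00000 + 8.67600 + 37.63649 + 108.84472 + 236.08420 + 409.65331 + 592.35869 = 1394.253418
B = 592.358689/1394.253418 = 0.424857

Final: 0.424857


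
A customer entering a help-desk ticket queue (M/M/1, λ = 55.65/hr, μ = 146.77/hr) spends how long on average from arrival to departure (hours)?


W = 1/(μ−λ) = 1/(146.77 − 55.65) = 1/91.12 = 0.01097 hr

Final: 0.01097 hr


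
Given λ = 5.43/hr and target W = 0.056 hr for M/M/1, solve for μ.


W = 1/(μ−λ) ⇒ μ − λ = 1/W = 1/0.056 = 17.8571
μ = λ + 1/W = 5.43 + 17.8571 = 23.2871 per hr

Final: 23.2871 /hr


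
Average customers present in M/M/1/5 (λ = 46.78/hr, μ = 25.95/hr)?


ρ = 46.78/25.95 = 1.8027
L = ρ[1 − (K+1)ρ^K + Kρ^(K+1)] / [(1−ρ)(1−ρ^(K+1))]
Numerator: 1.8027·(1 − 6·19.037691 + 5·34.319198) = 105.223171
Denominator: (-0.8027)·(-33.319198) = 26.745237
L = 105.223171/26.745237 = 3.9343

Final: 3.9343


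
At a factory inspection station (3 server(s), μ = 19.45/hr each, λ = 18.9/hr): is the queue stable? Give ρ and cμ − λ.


Total capacity cμ = 3·19.45 = 58.35/hr
ρ = λ/(cμ) = 18.9/58.35 = 0.3239
Stable ⇔ ρ < 1: YES
Spare capacity = cμ − λ = 58.35 − 18.9 = 39.45/hr

Final: ρ = 0.3239; stable; margin = 39.45/hr


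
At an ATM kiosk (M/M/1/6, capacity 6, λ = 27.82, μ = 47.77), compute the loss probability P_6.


ρ = λ/μ = 27.82/47.77 = 0.5824
P_K = (1−ρ)ρ^K/(1−ρ^(K+1)) = (0.4176·0.039013)/(1 − 0.022720)
= 0.016293/0.977280 = 0.016672

Final: 0.016672


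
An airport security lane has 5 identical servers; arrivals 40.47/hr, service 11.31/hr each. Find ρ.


ρ = λ/(cμ) = 40.47/(5·11.31) = 40.47/56.55 = 0.7156

Final: 0.7156


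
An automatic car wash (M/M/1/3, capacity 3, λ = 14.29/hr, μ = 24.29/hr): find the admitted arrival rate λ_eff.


ρ = 0.5883; P_K = (1−ρ)ρ^3/(1−ρ^4) = 0.095236
λ_eff = λ(1 − P_K) = 14.29·(1 − 0.095236) = 14.29·0.904764 = 12.9291 /hr

Final: 12.9291 /hr


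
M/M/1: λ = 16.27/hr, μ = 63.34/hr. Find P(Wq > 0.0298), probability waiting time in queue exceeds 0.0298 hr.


ρ = 16.27/63.34 = 0.2569
P(Wq > t) = ρ·e^{−(μ−λ)t} = 0.2569·e^{−1.4027}
= 0.2569·0.245935 = 0.063173

Final: 0.063173


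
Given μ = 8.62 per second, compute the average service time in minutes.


Mean service time = 1/μ = 1/8.62 second = 0.11601 second
In minutes: 0.11601 × 0.0166667 = 0.001933 min

Final: 0.001933 min


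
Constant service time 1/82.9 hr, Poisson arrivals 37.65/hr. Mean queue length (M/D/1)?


ρ = 37.65/82.9 = 0.4542
M/D/1: Lq = ρ²/(2(1−ρ)) = 0.2063/(2·0.5458) = 0.18894

Final: 0.18894


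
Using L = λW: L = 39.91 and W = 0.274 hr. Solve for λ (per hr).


λ = L/W = 39.91/0.274 = 145.6569 /hr

Final: 145.6569 /hr


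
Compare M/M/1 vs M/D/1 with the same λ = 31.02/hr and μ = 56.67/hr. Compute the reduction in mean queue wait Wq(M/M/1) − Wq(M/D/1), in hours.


ρ = 31.02/56.67 = 0.5474
Wq(M/M/1) = ρ/(μ−λ) = 0.5474/25.65 = 0.02134 hr
Wq(M/D/1) = ρ/(2(μ−λ)) = 0.01067 hr
Savings = 0.02134 − 0.01067 = 0.01067 hr

Final: 0.01067 hr


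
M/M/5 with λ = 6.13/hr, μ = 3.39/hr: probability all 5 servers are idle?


a = λ/μ = 6.13/3.39 = 1.8083; ρ = a/c = 0.3617
Σ_{k=0}^{4} a^k/k! (terms k=0..4) = 1.00000 + 1.80826 + 1.63490 + 0.98544 + 0.44548 = 5.87409
Tail: a^5/(5!(1−ρ)) = 19.33321/(120·0.6383) = 0.25239
P₀ = 1/(5.87409 + 0.25239) = 1/6.12647 = 0.163226

Final: 0.163226


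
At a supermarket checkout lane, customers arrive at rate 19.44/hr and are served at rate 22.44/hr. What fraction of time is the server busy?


ρ = λ/μ = 19.44/22.44 = 0.8663

Final: 0.8663


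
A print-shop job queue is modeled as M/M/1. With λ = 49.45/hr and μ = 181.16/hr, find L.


ρ = λ/μ = 49.45/181.16 = 0.2730
L = ρ/(1−ρ) = 0.2730/(1 − 0.2730) = 0.2730/0.7270 = 0.3754

Final: 0.3754


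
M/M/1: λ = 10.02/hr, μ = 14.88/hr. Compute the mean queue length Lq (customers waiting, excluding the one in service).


ρ = 10.02/14.88 = 0.6734
Lq = ρ²/(1−ρ) = 0.4535/0.3266 = 1.3883

Final: 1.3883


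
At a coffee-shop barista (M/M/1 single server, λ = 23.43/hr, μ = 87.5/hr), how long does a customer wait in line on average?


ρ = 23.43/87.5 = 0.2678
Wq = ρ/(μ−λ) = 0.2678/(87.5 − 23.43) = 0.2678/64.07 = 0.004179 hr

Final: 0.004179 hr


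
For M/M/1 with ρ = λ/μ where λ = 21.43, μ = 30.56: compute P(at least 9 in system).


ρ = 21.43/30.56 = 0.7012
P(N ≥ n) = ρ^n = 0.7012^9 = 0.041003

Final: 0.041003


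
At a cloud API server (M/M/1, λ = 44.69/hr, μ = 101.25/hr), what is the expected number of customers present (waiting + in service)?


ρ = λ/μ = 44.69/101.25 = 0.4414
L = ρ/(1−ρ) = 0.4414/(1 − 0.4414) = 0.4414/0.5586 = 0.7901

Final: 0.7901


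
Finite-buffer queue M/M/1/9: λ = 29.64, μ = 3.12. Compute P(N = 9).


ρ = λ/μ = 29.64/3.12 = 9.5000
P_K = (1−ρ)ρ^K/(1−ρ^(K+1)) = (-8.5000·630249409.724609)/(1 − 5987369392.383789)
= -5357119982.659180/-5987369391.383789 = 0.894737

Final: 0.894737


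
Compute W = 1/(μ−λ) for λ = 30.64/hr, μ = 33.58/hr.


W = 1/(μ−λ) = 1/(33.58 − 30.64) = 1/2.94 = 0.3401 hr

Final: 0.3401 hr


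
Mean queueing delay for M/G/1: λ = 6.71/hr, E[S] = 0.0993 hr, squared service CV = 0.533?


ρ = λ·E[S] = 6.71·0.0993 = 0.6663
E[S²] = E[S]²(1+C_s²) = 0.0993²·(1+0.533) = 0.015116
Wq = λ·E[S²]/(2(1−ρ)) = 6.71·0.015116/(2·0.3337) = 0.15198 hr

Final: 0.15198 hr


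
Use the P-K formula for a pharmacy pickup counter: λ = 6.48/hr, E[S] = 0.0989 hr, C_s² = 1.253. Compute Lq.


ρ = λ·E[S] = 6.48·0.0989 = 0.6409
Lq = ρ²(1+C_s²)/(2(1−ρ)) = 0.4107·(1+1.253)/(2·0.3591)
= 0.4107·2.2530/0.7183 = 1.28832

Final: 1.28832


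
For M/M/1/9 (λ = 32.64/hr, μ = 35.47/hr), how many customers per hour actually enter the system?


ρ = 0.9202; P_K = (1−ρ)ρ^9/(1−ρ^10) = 0.066863
λ_eff = λ(1 − P_K) = 32.64·(1 − 0.066863) = 32.64·0.933137 = 30.4576 /hr

Final: 30.4576 /hr


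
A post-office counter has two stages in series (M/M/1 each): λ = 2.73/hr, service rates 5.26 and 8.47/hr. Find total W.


Each node sees arrival rate λ = 2.73/hr (tandem ⇒ throughput preserved).
W₁ = 1/(μ₁−λ) = 1/(5.26−2.73) = 0.39526 hr
W₂ = 1/(μ₂−λ) = 1/(8.47−2.73) = 0.17422 hr
W_total = W₁ + W₂ = 0.39526 + 0.17422 = 0.56947 hr

Final: 0.56947 hr


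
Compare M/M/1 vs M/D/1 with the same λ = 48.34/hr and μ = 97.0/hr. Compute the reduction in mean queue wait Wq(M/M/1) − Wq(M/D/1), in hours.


ρ = 48.34/97.0 = 0.4984
Wq(M/M/1) = ρ/(μ−λ) = 0.4984/48.66 = 0.01024 hr
Wq(M/D/1) = ρ/(2(μ−λ)) = 0.005121 hr
Savings = 0.01024 − 0.005121 = 0.005121 hr

Final: 0.005121 hr


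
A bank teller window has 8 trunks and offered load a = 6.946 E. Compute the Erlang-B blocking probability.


B(c,a) = (a^c/c!) / Σ_{k=0}^{c} a^k/k!
a^8/8! = 134.387139
Σ terms (k=0..8): 1.00000 + 6.94600 + 24.12346 + 55.85385 + 96.99020 + 134.73879 + 155.98261 + 154.77931 + 134.38714 = 764.801361
B = 134.387139/764.801361 = 0.175715

Final: 0.175715


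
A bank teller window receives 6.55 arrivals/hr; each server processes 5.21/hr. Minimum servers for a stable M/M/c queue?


Stability requires cμ > λ ⇔ c > λ/μ.
λ/μ = 6.55/5.21 = 1.2572
Minimum integer c = ⌊1.2572⌋ + 1 = 2
Check: 2·5.21 = 10.42 > 6.55, while 1·5.21 = 5.21 ≤ 6.55

Final: 2 servers


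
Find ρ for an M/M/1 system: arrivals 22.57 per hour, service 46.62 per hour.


ρ = λ/μ = 22.57/46.62 = 0.4841

Final: 0.4841


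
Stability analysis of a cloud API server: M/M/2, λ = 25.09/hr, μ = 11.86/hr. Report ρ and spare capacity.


Total capacity cμ = 2·11.86 = 23.72/hr
ρ = λ/(cμ) = 25.09/23.72 = 1.0578
Stable ⇔ ρ < 1: NO
Spare capacity = cμ − λ = 23.72 − 25.09 = -1.37/hr

Final: ρ = 1.0578; unstable; margin = -1.37/hr


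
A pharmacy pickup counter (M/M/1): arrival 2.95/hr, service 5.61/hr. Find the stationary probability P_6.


ρ = 2.95/5.61 = 0.5258
P_n = (1−ρ)·ρ^n = (1 − 0.5258)·0.5258^6 = 0.4742·0.021142 = 0.010025

Final: 0.010025


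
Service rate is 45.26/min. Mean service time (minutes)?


Mean service time = 1/μ = 1/45.26 minute = 0.02209 minute
In minutes: 0.02209 × 1 = 0.02209 min

Final: 0.02209 min


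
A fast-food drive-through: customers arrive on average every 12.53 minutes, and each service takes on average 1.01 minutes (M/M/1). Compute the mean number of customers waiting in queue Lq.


λ = 60/12.53 = 4.7885 /hr
μ = 60/1.01 = 59.4059 /hr
ρ = λ/μ = 4.7885/59.4059 = 0.08061
Lq = ρ²/(1−ρ) = 0.006497/0.9194 = 0.007067

Final: 0.007067


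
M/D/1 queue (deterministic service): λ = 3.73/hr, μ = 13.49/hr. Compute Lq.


ρ = 3.73/13.49 = 0.2765
M/D/1: Lq = ρ²/(2(1−ρ)) = 0.07645/(2·0.7235) = 0.05284

Final: 0.05284


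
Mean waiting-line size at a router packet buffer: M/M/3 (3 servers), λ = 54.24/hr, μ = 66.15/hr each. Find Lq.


a = λ/μ = 0.8200; ρ = a/3 = 0.2733
P₀ = 0.438106
Lq = P₀·a^c·ρ / (c!·(1−ρ)²) = 0.438106·0.55128·0.2733/(6·0.52807)
= 0.02083

Final: 0.02083


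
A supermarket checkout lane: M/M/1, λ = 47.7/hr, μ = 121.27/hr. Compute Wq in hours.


ρ = 47.7/121.27 = 0.3933
Wq = ρ/(μ−λ) = 0.3933/(121.27 − 47.7) = 0.3933/73.57 = 0.005346 hr

Final: 0.005346 hr


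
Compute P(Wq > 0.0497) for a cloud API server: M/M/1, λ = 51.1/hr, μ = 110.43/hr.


ρ = 51.1/110.43 = 0.4627
P(Wq > t) = ρ·e^{−(μ−λ)t} = 0.4627·e^{−2.9487}
= 0.4627·0.052408 = 0.024251

Final: 0.024251


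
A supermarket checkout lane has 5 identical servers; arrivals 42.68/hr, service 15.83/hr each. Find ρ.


ρ = λ/(cμ) = 42.68/(5·15.83) = 42.68/79.15 = 0.5392

Final: 0.5392


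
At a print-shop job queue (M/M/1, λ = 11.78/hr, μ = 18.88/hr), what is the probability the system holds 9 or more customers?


ρ = 11.78/18.88 = 0.6239
P(N ≥ n) = ρ^n = 0.6239^9 = 0.014331

Final: 0.014331


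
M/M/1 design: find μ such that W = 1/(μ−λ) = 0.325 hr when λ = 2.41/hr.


W = 1/(μ−λ) ⇒ μ − λ = 1/W = 1/0.325 = 3.0769
μ = λ + 1/W = 2.41 + 3.0769 = 5.4869 per hr

Final: 5.4869 /hr


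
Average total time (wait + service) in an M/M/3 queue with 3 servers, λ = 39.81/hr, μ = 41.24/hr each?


a = 0.9653; ρ = 0.3218; P₀ = 0.377031
Lq = P₀·a^c·ρ/(c!(1−ρ)²) = 0.03954
Wq = Lq/λ = 0.03954/39.81 = 0.0009932 hr
W = Wq + 1/μ = 0.0009932 + 0.02425 = 0.02524 hr

Final: 0.02524 hr


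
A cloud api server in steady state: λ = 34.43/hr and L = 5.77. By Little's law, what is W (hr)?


W = L/λ = 5.77/34.43 = 0.1676 hr

Final: 0.1676 hr


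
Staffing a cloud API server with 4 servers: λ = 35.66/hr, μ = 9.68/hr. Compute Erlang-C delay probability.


a = λ/μ = 3.6839; ρ = a/4 = 0.9210
P₀ = 0.008554 (from M/M/c formula)
C(c,a) = [a^c/(c!(1−ρ))]·P₀ = [184.17214/(24·0.07903)]·0.008554
= 97.10165·0.008554 = 0.830615

Final: 0.830615


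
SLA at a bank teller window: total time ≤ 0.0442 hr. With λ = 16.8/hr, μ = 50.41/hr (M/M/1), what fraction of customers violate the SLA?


W ~ Exponential(μ−λ) for M/M/1.
μ − λ = 50.41 − 16.8 = 33.6100
P(W > t) = e^{−(μ−λ)t} = e^{−1.4856} = 0.226375

Final: 0.226375


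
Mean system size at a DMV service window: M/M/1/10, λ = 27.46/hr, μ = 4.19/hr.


ρ = 27.46/4.19 = 6.5537
L = ρ[1 − (K+1)ρ^K + Kρ^(K+1)] / [(1−ρ)(1−ρ^(K+1))]
Numerator: 6.5537·(1 − 11·146172306.316565 + 10·957969339.248895) = 52244767002.201645
Denominator: (-5.5537)·(-957969338.248895) = 5320273627.935985
L = 52244767002.201645/5320273627.935985 = 9.8199

Final: 9.8199


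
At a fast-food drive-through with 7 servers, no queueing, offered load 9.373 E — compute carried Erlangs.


B(7,9.373) = 0.379966 (Erlang-B)
Carried load = a(1 − B) = 9.373·(1 − 0.379966) = 9.373·0.620034 = 5.8116 E

Final: 5.8116 Erlangs


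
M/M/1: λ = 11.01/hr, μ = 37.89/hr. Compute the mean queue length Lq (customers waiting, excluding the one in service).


ρ = 11.01/37.89 = 0.2906
Lq = ρ²/(1−ρ) = 0.08444/0.7094 = 0.1190

Final: 0.1190


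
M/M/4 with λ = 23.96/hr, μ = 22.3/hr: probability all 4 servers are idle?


a = λ/μ = 23.96/22.3 = 1.0744; ρ = a/c = 0.2686
Σ_{k=0}^{3} a^k/k! (terms k=0..3) = 1.00000 + 1.07444 + 0.57721 + 0.20673 = 2.85838
Tail: a^4/(4!(1−ρ)) = 1.33269/(24·0.7314) = 0.07592
P₀ = 1/(2.85838 + 0.07592) = 1/2.93430 = 0.340797

Final: 0.340797


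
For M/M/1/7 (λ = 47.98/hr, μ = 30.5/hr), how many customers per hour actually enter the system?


ρ = 1.5731; P_K = (1−ρ)ρ^7/(1−ρ^8) = 0.374299
λ_eff = λ(1 − P_K) = 47.98·(1 − 0.374299) = 47.98·0.625701 = 30.0212 /hr

Final: 30.0212 /hr


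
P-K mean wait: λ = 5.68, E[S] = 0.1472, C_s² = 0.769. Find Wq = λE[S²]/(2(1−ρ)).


ρ = λ·E[S] = 5.68·0.1472 = 0.8361
E[S²] = E[S]²(1+C_s²) = 0.1472²·(1+0.769) = 0.038330
Wq = λ·E[S²]/(2(1−ρ)) = 5.68·0.038330/(2·0.1639) = 0.66416 hr

Final: 0.66416 hr


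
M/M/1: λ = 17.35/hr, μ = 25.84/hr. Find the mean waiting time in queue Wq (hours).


ρ = 17.35/25.84 = 0.6714
Wq = ρ/(μ−λ) = 0.6714/(25.84 − 17.35) = 0.6714/8.49 = 0.07909 hr

Final: 0.07909 hr


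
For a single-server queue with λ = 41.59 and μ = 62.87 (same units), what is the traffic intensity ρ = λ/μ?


ρ = λ/μ = 41.59/62.87 = 0.6615

Final: 0.6615


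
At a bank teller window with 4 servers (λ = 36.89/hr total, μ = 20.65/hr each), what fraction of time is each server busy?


ρ = λ/(cμ) = 36.89/(4·20.65) = 36.89/82.60 = 0.4466

Final: 0.4466


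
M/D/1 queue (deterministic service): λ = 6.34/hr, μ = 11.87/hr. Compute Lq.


ρ = 6.34/11.87 = 0.5341
M/D/1: Lq = ρ²/(2(1−ρ)) = 0.2853/(2·0.4659) = 0.30618

Final: 0.30618


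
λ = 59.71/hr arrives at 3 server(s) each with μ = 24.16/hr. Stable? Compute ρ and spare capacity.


Total capacity cμ = 3·24.16 = 72.48/hr
ρ = λ/(cμ) = 59.71/72.48 = 0.8238
Stable ⇔ ρ < 1: YES
Spare capacity = cμ − λ = 72.48 − 59.71 = 12.77/hr

Final: ρ = 0.8238; stable; margin = 12.77/hr


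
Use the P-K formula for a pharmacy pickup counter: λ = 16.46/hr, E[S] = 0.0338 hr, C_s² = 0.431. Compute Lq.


ρ = λ·E[S] = 16.46·0.0338 = 0.5563
Lq = ρ²(1+C_s²)/(2(1−ρ)) = 0.3095·(1+0.431)/(2·0.4437)
= 0.3095·1.4310/0.8873 = 0.49918

Final: 0.49918


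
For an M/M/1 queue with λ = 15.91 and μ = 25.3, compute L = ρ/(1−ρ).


ρ = λ/μ = 15.91/25.3 = 0.6289
L = ρ/(1−ρ) = 0.6289/(1 − 0.6289) = 0.6289/0.3711 = 1.6944

Final: 1.6944


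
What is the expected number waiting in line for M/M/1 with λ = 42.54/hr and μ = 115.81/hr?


ρ = 42.54/115.81 = 0.3673
Lq = ρ²/(1−ρ) = 0.1349/0.6327 = 0.2133

Final: 0.2133


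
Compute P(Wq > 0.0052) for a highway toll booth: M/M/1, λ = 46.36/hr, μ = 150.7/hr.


ρ = 46.36/150.7 = 0.3076
P(Wq > t) = ρ·e^{−(μ−λ)t} = 0.3076·e^{−0.5426}
= 0.3076·0.581254 = 0.178812

Final: 0.178812


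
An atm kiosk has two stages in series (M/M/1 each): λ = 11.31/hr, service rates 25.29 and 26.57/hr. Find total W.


Each node sees arrival rate λ = 11.31/hr (tandem ⇒ throughput preserved).
W₁ = 1/(μ₁−λ) = 1/(25.29−11.31) = 0.07153 hr
W₂ = 1/(μ₂−λ) = 1/(26.57−11.31) = 0.06553 hr
W_total = W₁ + W₂ = 0.07153 + 0.06553 = 0.13706 hr

Final: 0.13706 hr


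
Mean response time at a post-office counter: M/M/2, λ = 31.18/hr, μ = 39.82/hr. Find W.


a = 0.7830; ρ = 0.3915; P₀ = 0.437286
Lq = P₀·a^c·ρ/(c!(1−ρ)²) = 0.14175
Wq = Lq/λ = 0.14175/31.18 = 0.004546 hr
W = Wq + 1/μ = 0.004546 + 0.02511 = 0.02966 hr

Final: 0.02966 hr


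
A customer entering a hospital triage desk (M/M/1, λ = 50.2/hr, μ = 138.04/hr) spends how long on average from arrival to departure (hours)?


W = 1/(μ−λ) = 1/(138.04 − 50.2) = 1/87.84 = 0.01138 hr

Final: 0.01138 hr


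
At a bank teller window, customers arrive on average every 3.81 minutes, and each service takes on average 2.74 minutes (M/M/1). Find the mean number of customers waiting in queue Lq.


λ = 60/3.81 = 15.7480 /hr
μ = 60/2.74 = 21.8978 /hr
ρ = λ/μ = 15.7480/21.8978 = 0.7192
Lq = ρ²/(1−ρ) = 0.5172/0.2808 = 1.8416

Final: 1.8416


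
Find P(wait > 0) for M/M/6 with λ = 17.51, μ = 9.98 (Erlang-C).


a = λ/μ = 1.7545; ρ = a/6 = 0.2924
P₀ = 0.172877 (from M/M/c formula)
C(c,a) = [a^c/(c!(1−ρ))]·P₀ = [29.16981/(720·0.7076)]·0.172877
= 0.05726·0.172877 = 0.009898

Final: 0.009898


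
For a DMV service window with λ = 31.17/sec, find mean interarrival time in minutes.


Mean interarrival time = 1/λ = 1/31.17 second = 0.03208 second
In minutes: 0.03208 × 0.0166667 = 0.0005347 min

Final: 0.0005347 min


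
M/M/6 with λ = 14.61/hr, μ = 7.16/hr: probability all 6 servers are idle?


a = λ/μ = 14.61/7.16 = 2.0405; ρ = a/c = 0.3401
Σ_{k=0}^{5} a^k/k! (terms k=0..5) = 1.00000 + 2.04050 + 2.08183 + 1.41599 + 0.72233 + 0.29478 = 7.55544
Tail: a^6/(6!(1−ρ)) = 72.18104/(720·0.6599) = 0.15192
P₀ = 1/(7.55544 + 0.15192) = 1/7.70735 = 0.129746

Final: 0.129746


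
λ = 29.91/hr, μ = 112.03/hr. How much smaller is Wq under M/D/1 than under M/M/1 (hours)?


ρ = 29.91/112.03 = 0.2670
Wq(M/M/1) = ρ/(μ−λ) = 0.2670/82.12 = 0.003251 hr
Wq(M/D/1) = ρ/(2(μ−λ)) = 0.001626 hr
Savings = 0.003251 − 0.001626 = 0.001626 hr

Final: 0.001626 hr


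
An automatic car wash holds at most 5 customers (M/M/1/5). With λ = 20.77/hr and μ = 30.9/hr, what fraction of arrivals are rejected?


ρ = λ/μ = 20.77/30.9 = 0.6722
P_K = (1−ρ)ρ^K/(1−ρ^(K+1)) = (0.3278·0.137211)/(1 − 0.092229)
= 0.044982/0.907771 = 0.049552

Final: 0.049552


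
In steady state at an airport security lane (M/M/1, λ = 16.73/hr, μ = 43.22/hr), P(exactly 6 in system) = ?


ρ = 16.73/43.22 = 0.3871
P_n = (1−ρ)·ρ^n = (1 − 0.3871)·0.3871^6 = 0.6129·0.003364 = 0.002062

Final: 0.002062


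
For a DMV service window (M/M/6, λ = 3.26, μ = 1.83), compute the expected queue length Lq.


a = λ/μ = 1.7814; ρ = a/6 = 0.2969
P₀ = 0.168276
Lq = P₀·a^c·ρ / (c!·(1−ρ)²) = 0.168276·31.95943·0.2969/(720·0.49434)
= 0.004486

Final: 0.004486


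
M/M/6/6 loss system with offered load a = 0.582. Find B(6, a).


B(c,a) = (a^c/c!) / Σ_{k=0}^{c} a^k/k!
a^6/6! = 0.00005398
Σ terms (k=0..6): 1.00000 + 0.58200 + 0.16936 + 0.03286 + 0.004781 + 0.0005565 + 0.00005398 = 1.789609
B = 0.00005398/1.789609 = 0.00003016

Final: 0.00003016


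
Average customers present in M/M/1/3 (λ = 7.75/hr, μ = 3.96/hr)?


ρ = 7.75/3.96 = 1.9571
L = ρ[1 − (K+1)ρ^K + Kρ^(K+1)] / [(1−ρ)(1−ρ^(K+1))]
Numerator: 1.9571·(1 − 4·7.495827 + 3·14.669863) = 29.407497
Denominator: (-0.9571)·(-13.669863) = 13.083026
L = 29.407497/13.083026 = 2.2478

Final: 2.2478


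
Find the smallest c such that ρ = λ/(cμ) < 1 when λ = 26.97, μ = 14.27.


Stability requires cμ > λ ⇔ c > λ/μ.
λ/μ = 26.97/14.27 = 1.8900
Minimum integer c = ⌊1.8900⌋ + 1 = 2
Check: 2·14.27 = 28.54 > 26.97, while 1·14.27 = 14.27 ≤ 26.97

Final: 2 servers


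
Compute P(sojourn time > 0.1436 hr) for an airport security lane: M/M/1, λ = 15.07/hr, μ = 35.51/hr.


W ~ Exponential(μ−λ) for M/M/1.
μ − λ = 35.51 − 15.07 = 20.4400
P(W > t) = e^{−(μ−λ)t} = e^{−2.9352} = 0.053121

Final: 0.053121


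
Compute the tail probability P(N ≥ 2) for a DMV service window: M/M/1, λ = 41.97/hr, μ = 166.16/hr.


ρ = 41.97/166.16 = 0.2526
P(N ≥ n) = ρ^n = 0.2526^2 = 0.063801

Final: 0.063801


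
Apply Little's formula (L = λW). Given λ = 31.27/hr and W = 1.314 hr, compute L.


L = λW = 31.27·1.314 = 41.0888

Final: 41.0888


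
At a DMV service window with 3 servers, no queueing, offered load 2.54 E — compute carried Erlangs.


B(3,2.54) = 0.287584 (Erlang-B)
Carried load = a(1 − B) = 2.54·(1 − 0.287584) = 2.54·0.712416 = 1.8095 E

Final: 1.8095 Erlangs


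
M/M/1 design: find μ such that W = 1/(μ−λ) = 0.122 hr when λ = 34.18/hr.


W = 1/(μ−λ) ⇒ μ − λ = 1/W = 1/0.122 = 8.1967
μ = λ + 1/W = 34.18 + 8.1967 = 42.3767 per hr

Final: 42.3767 /hr


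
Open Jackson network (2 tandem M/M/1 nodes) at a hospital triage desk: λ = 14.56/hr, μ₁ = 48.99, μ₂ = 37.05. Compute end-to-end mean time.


Each node sees arrival rate λ = 14.56/hr (tandem ⇒ throughput preserved).
W₁ = 1/(μ₁−λ) = 1/(48.99−14.56) = 0.02904 hr
W₂ = 1/(μ₂−λ) = 1/(37.05−14.56) = 0.04446 hr
W_total = W₁ + W₂ = 0.02904 + 0.04446 = 0.07351 hr

Final: 0.07351 hr


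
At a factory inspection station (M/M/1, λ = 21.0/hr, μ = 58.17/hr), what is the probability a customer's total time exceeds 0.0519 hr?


W ~ Exponential(μ−λ) for M/M/1.
μ − λ = 58.17 − 21.0 = 37.1700
P(W > t) = e^{−(μ−λ)t} = e^{−1.9291} = 0.145276

Final: 0.145276


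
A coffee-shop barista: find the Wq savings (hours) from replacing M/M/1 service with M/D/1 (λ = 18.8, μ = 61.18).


ρ = 18.8/61.18 = 0.3073
Wq(M/M/1) = ρ/(μ−λ) = 0.3073/42.38 = 0.007251 hr
Wq(M/D/1) = ρ/(2(μ−λ)) = 0.003625 hr
Savings = 0.007251 − 0.003625 = 0.003625 hr

Final: 0.003625 hr


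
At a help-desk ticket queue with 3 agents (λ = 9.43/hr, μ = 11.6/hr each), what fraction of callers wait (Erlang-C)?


a = λ/μ = 0.8129; ρ = a/3 = 0.2710
P₀ = 0.441271 (from M/M/c formula)
C(c,a) = [a^c/(c!(1−ρ))]·P₀ = [0.53723/(6·0.7290)]·0.441271
= 0.12282·0.441271 = 0.054197

Final: 0.054197


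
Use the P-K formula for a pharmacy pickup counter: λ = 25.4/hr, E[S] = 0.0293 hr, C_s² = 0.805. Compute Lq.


ρ = λ·E[S] = 25.4·0.0293 = 0.7442
Lq = ρ²(1+C_s²)/(2(1−ρ)) = 0.5539·(1+0.805)/(2·0.2558)
= 0.5539·1.8050/0.5116 = 1.95426

Final: 1.95426
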